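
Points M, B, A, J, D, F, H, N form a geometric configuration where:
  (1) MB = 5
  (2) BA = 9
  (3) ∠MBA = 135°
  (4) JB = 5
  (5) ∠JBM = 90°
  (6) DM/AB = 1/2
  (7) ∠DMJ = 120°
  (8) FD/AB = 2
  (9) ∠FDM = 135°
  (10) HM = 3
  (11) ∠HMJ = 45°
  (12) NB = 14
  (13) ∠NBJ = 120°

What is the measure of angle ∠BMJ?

Step 1: By the law of cosines on triangle MBJ: MJ² = 5² + 5² − 2·5·5·cos(90°) = 50, so MJ = 5·√2.
Step 2: By the inverse law of cosines on triangle BMJ: cos(∠BMJ) = (5² + (5·√2)² − 5²) / (2·5·5·√2) = 50/70.71 = 0.7071, so ∠BMJ = 45°.

Therefore, the measure of angle ∠BMJ = 45°.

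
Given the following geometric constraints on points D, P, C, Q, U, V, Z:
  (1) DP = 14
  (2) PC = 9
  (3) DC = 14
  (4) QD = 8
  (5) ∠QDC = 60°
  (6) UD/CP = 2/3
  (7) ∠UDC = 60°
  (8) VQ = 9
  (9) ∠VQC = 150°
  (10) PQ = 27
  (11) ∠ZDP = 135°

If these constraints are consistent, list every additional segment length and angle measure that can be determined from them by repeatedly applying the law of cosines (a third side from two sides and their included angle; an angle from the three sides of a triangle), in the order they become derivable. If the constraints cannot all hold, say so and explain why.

These constraints are not satisfiable: by the triangle inequality in triangle DPQ, (1) DP = 14 and (4) QD = 8 force PQ ≤ 14 + 8 = 22, but (10) says PQ = 27. No planar figure meets all of them, so nothing further can be derived.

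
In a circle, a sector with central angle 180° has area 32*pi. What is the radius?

The sector covers 180°/360° = 1/2 of the full circle.
Full circle area = 32*pi / 1/2 = 64*pi.
Since full area = πr², we get r² = 64*pi/π = 64, so r = 8.

8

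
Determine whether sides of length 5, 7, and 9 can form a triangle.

Yes.
The triangle inequality requires that the sum of any two sides exceeds the third.
Here 5 + 7 = 12 > 9, so the condition is met.

Yes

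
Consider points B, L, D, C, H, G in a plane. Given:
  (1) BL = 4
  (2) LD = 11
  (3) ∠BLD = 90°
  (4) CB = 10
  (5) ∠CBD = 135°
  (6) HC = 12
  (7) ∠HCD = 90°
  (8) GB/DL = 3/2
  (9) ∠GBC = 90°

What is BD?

Step 1: By the law of cosines on triangle BLD: BD² = 4² + 11² − 2·4·11·cos(90°) = 137, so BD = √137.

Therefore, the length of BD = √137.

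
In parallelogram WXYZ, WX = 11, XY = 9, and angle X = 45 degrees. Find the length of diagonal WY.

The diagonal of a parallelogram can be found by treating two adjacent sides and the diagonal as a triangle.
Applying the law of cosines with sides 11, 9 and included angle 45°:
d^2 = 121 + 81 - 198*cos(45°) = 202 - 99*sqrt(2)
d = sqrt(202 - 99*sqrt(2))

sqrt(202 - 99*sqrt(2))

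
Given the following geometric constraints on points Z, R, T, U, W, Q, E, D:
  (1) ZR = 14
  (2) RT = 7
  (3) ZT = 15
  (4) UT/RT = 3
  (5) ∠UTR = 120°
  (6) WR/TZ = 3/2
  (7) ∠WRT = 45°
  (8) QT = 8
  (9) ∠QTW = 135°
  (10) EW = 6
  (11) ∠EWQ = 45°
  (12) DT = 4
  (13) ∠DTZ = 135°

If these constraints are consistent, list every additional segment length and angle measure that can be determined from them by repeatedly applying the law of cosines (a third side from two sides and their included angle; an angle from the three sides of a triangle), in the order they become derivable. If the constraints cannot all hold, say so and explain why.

The constraints are consistent. Derivable facts, in order:
After 1 step:
- RU = 7·√13
- TW ≈ 18.23
- ZD ≈ 18.05
- ∠RTZ = 68.2°
- ∠RZT = 27.66°
- ∠TRZ = 84.14°
After 2 steps:
- WQ ≈ 24.55
- ∠DZT = 9.01°
- ∠RTW = 119.25°
- ∠RUT = 13.9°
- ∠RWT = 15.75°
- ∠TDZ = 35.99°
- ∠TRU = 46.1°
After 3 steps:
- QE ≈ 20.75
- ∠QWT = 13.32°
- ∠TQW = 31.68°
After 4 steps:
- ∠EQW = 11.8°
- ∠QEW = 123.2°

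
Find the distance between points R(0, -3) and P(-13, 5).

d = sqrt((-13)^2 + (8)^2) = sqrt(233)

sqrt(233)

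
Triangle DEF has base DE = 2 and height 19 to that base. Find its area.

Area = (1/2) * base * height
Area = (1/2) * 2 * 19
Area = 19

19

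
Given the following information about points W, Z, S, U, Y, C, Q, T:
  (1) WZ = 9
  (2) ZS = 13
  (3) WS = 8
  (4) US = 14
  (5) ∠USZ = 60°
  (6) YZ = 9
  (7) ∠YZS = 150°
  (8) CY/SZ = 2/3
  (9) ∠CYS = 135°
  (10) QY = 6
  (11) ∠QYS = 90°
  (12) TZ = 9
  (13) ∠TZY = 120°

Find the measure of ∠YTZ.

Step 1: By the law of cosines on triangle TZY: TY² = 9² + 9² − 2·9·9·cos(120°) = 243, so TY = 9·√3.
Step 2: By the inverse law of cosines on triangle YTZ: cos(∠YTZ) = ((9·√3)² + 9² − 9²) / (2·9·√3·9) = 243/280.59 = 0.866, so ∠YTZ = 30°.

Therefore, the measure of angle ∠YTZ = 30°.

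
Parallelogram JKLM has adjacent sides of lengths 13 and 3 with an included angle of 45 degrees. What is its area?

Area = a * b * sin(theta)
Area = 13 * 3 * sin(45 degrees)
Area = 39 * sqrt(2)/2
Area = 39*sqrt(2)/2

39*sqrt(2)/2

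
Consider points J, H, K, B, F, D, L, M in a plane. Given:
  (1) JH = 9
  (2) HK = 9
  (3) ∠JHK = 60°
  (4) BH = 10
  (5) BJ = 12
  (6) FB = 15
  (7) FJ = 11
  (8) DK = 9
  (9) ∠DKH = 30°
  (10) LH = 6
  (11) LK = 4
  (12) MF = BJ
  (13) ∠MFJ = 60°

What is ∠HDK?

Step 1: By the law of cosines on triangle DKH: DH² = 9² + 9² − 2·9·9·cos(30°) = 21.7, so DH ≈ 4.66.
Step 2: By the inverse law of cosines on triangle HDK: cos(∠HDK) = (4.66² + 9² − 9²) / (2·4.66·9) = 21.7/83.86 = 0.2588, so ∠HDK = 75°.

Therefore, the measure of angle ∠HDK = 75°.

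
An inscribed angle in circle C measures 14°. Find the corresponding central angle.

Central angle = 2 × 14° = 28° (inscribed angle theorem).

28°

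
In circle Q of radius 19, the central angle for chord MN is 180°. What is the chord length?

Chord = 2(19) sin(90°) = 38

38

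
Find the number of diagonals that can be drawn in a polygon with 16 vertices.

Each of the 16 vertices connects to 13 non-adjacent vertices via diagonals.
Total connections = 16 × 13 = 208, but each diagonal is counted twice.
Number of diagonals = 208 / 2 = 104.

104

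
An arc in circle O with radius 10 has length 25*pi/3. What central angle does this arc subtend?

The full circumference is 2πr = 20*pi.
The arc is 25*pi/3 / 20*pi = 5/12 of the full circle.
So the central angle = 5/12 × 360° = 150°.

150°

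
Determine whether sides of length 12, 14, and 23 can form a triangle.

Sort the sides: 12, 14, 23.
It suffices to check that the sum of the two smallest exceeds the largest:
12 + 14 = 26 > 23. ✓
Yes, a valid triangle can be formed.

Yes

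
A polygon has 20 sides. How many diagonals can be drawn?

The number of diagonals in an n-gon is n(n - 3)/2.
For n = 20: 20(20 - 3)/2 = 20 × 17 / 2 = 170.

170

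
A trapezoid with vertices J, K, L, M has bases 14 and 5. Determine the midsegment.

The midsegment of a trapezoid = (base1 + base2) / 2
midsegment = (14 + 5) / 2
midsegment = 19 / 2
midsegment = 19/2

19/2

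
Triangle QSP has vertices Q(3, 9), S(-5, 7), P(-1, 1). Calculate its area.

The Shoelace formula computes the area from vertex coordinates by summing cross products.
For vertices (3,9), (-5,7), (-1,1):
Signed sum = 3*7 - -5*9 + -5*1 - -1*7 + -1*9 - 3*1
= 66 + 2 + -12 = 56
Area = (1/2)|56| = 28.

28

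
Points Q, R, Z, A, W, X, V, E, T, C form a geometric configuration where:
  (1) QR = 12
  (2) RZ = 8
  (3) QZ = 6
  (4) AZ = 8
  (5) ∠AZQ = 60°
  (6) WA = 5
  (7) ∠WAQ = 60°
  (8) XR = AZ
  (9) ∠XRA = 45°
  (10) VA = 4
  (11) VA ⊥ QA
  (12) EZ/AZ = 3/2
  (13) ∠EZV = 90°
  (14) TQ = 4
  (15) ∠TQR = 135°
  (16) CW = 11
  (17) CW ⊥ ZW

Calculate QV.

Step 1: By the law of cosines on triangle QZA: QA² = 6² + 8² − 2·6·8·cos(60°) = 52, so QA = 2·√13.
Step 2: By the law of cosines on triangle QAV: QV² = (2·√13)² + 4² − 2·2·√13·4·cos(90°) = 68, so QV = 2·√17.

Therefore, the length of QV = 2·√17.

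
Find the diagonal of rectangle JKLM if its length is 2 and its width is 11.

A rectangle's diagonal splits it into two right triangles, with the diagonal as the hypotenuse.
By the Pythagorean theorem, d^2 = 2^2 + 11^2 = 125.
Therefore d = sqrt(125) = 5*sqrt(5).

5*sqrt(5)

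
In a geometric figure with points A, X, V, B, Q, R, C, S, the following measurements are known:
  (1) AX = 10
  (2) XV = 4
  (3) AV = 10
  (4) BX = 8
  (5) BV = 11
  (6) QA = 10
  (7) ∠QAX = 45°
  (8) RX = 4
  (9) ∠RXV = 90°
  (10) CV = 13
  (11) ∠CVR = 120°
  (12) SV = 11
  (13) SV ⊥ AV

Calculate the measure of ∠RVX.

Step 1: By the law of cosines on triangle VXR: VR² = 4² + 4² − 2·4·4·cos(90°) = 32, so VR = 4·√2.
Step 2: By the inverse law of cosines on triangle RVX: cos(∠RVX) = ((4·√2)² + 4² − 4²) / (2·4·√2·4) = 32/45.25 = 0.7071, so ∠RVX = 45°.

Therefore, the measure of angle ∠RVX = 45°.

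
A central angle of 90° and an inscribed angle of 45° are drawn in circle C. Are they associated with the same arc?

By the inscribed angle theorem, if both angles subtend the same arc, the inscribed angle must be half the central angle.
Half of 90° = 45°, which equals the given inscribed angle of 45°.
Therefore, yes, they correspond to the same arc.

Yes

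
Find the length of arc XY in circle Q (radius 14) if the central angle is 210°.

Arc length = 2π(14)(7/12) = 49*pi/3

49*pi/3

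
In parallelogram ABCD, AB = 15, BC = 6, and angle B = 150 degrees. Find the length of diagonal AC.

Law of cosines: d^2 = 15^2 + 6^2 - 2(15)(6)cos(150°) = 90*sqrt(3) + 261, so d = 3*sqrt(10*sqrt(3) + 29).

3*sqrt(10*sqrt(3) + 29)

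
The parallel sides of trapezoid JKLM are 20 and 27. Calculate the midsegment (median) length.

The midsegment (median) of a trapezoid connects the midpoints of the non-parallel sides.
Its length is the average of the two bases: (20 + 27) / 2 = 47/2.

47/2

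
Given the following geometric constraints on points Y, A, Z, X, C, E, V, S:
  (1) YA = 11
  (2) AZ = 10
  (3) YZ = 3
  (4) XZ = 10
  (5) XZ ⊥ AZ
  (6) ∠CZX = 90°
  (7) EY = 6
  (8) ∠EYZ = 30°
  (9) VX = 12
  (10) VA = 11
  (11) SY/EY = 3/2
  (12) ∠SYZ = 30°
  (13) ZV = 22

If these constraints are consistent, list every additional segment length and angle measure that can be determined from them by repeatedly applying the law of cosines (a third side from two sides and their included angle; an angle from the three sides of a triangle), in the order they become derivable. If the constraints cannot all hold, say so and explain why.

These constraints are not satisfiable: by the triangle inequality in triangle AZV, (2) AZ = 10 and (10) VA = 11 force ZV ≤ 10 + 11 = 21, but (13) says ZV = 22. No planar figure meets all of them, so nothing further can be derived.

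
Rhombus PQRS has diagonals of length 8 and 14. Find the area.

Area = (8 * 14) / 2 = 112 / 2 = 56

56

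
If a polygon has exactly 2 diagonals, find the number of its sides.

Using d = n(n - 3)/2, we solve 2 = n(n - 3)/2.
So n(n - 3) = 4.
Testing n = 4: 4 * 1 = 4 = 4. Correct.
The polygon has 4 sides.

4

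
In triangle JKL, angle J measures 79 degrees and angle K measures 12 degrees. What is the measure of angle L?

angle L = 180 - 79 - 12 = 89 degrees.

89 degrees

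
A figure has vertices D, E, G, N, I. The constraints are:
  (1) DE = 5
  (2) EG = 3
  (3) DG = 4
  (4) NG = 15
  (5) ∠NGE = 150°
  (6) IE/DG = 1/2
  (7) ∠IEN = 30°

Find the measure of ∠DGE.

Step 1: By the inverse law of cosines on triangle DGE: cos(∠DGE) = (4² + 3² − 5²) / (2·4·3) = 0/24 = 0, so ∠DGE = 90°.

Therefore, the measure of angle ∠DGE = 90°.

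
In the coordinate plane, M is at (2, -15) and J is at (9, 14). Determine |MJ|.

The horizontal distance is |9 - 2| = 7 and the vertical distance is |14 - -15| = 29.
By the Pythagorean theorem, d = sqrt(7^2 + 29^2) = sqrt(890).

sqrt(890)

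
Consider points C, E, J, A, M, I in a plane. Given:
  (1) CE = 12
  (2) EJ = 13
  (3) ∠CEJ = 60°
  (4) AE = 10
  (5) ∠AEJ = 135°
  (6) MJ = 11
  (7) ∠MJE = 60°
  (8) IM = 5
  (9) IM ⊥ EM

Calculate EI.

Step 1: By the law of cosines on triangle EJM: EM² = 13² + 11² − 2·13·11·cos(60°) = 147, so EM = 7·√3.
Step 2: By the law of cosines on triangle EMI: EI² = (7·√3)² + 5² − 2·7·√3·5·cos(90°) = 172, so EI = 2·√43.

Therefore, the length of EI = 2·√43.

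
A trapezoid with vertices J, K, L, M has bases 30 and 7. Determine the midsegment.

The midsegment of a trapezoid = (base1 + base2) / 2
midsegment = (30 + 7) / 2
midsegment = 37 / 2
midsegment = 37/2

37/2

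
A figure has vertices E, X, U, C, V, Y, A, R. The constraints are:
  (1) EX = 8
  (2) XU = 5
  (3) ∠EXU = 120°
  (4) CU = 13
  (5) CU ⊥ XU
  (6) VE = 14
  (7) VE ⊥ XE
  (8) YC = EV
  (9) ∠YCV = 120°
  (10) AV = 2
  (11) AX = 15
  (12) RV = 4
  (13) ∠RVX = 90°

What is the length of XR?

Step 1: By the law of cosines on triangle XEV: XV² = 8² + 14² − 2·8·14·cos(90°) = 260, so XV = 2·√65.
Step 2: By the law of cosines on triangle XVR: XR² = (2·√65)² + 4² − 2·2·√65·4·cos(90°) = 276, so XR = 2·√69.

Therefore, the length of XR = 2·√69.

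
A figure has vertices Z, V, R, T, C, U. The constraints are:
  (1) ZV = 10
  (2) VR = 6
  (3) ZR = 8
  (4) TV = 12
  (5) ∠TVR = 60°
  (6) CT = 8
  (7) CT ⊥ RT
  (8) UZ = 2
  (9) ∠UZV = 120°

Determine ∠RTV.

Step 1: By the law of cosines on triangle TVR: TR² = 12² + 6² − 2·12·6·cos(60°) = 108, so TR = 6·√3.
Step 2: By the inverse law of cosines on triangle RTV: cos(∠RTV) = ((6·√3)² + 12² − 6²) / (2·6·√3·12) = 216/249.42 = 0.866, so ∠RTV = 30°.

Therefore, the measure of angle ∠RTV = 30°.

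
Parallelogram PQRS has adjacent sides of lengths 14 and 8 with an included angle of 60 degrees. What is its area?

The area of a parallelogram equals the product of two adjacent sides times the sine of the included angle.
This is because the height equals 8 * sin(60°) = 4*sqrt(3).
Area = 14 * 4*sqrt(3) = 56*sqrt(3)

56*sqrt(3)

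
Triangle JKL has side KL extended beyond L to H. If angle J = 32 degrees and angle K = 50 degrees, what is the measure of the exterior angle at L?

The interior angle at L is 180 - 32 - 50 = 98 degrees.
The exterior angle and interior angle at L are supplementary:
Exterior angle = 180 - 98 = 82 degrees.

82 degrees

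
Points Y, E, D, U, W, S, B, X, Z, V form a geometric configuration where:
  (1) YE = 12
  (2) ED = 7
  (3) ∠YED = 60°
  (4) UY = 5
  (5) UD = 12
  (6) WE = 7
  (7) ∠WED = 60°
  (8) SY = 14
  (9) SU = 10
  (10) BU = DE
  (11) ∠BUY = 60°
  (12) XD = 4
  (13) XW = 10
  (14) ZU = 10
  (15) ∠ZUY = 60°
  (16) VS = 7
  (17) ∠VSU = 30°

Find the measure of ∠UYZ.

Step 1: By the law of cosines on triangle YUZ: YZ² = 5² + 10² − 2·5·10·cos(60°) = 75, so YZ = 5·√3.
Step 2: By the inverse law of cosines on triangle UYZ: cos(∠UYZ) = (5² + (5·√3)² − 10²) / (2·5·5·√3) = 0/86.6 = 0, so ∠UYZ = 90°.

Therefore, the measure of angle ∠UYZ = 90°.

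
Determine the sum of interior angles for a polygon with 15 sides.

The sum of interior angles of an n-sided polygon is (n - 2) * 180.
For n = 15: (15 - 2) * 180 = 13 * 180 = 2340 degrees.

2340 degrees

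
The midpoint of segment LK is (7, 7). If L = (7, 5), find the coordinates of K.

Using the midpoint formula: M = ((x1 + x2)/2, (y1 + y2)/2)
We know M = (7, 7) and L = (7, 5)
For x: 7 = (7 + x2)/2, so x2 = 2*7 - 7 = 7
For y: 7 = (5 + y2)/2, so y2 = 2*7 - 5 = 9
K = (7, 9)

(7, 9)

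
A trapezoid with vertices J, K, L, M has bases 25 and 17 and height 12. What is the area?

Area = (25 + 17) * 12 / 2 = 504 / 2 = 252

252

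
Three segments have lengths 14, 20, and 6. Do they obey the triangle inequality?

Check the triangle inequality: 14 + 6 = 20 ≤ 20.
Since the sum of two sides does not exceed the third, no triangle can be formed.

No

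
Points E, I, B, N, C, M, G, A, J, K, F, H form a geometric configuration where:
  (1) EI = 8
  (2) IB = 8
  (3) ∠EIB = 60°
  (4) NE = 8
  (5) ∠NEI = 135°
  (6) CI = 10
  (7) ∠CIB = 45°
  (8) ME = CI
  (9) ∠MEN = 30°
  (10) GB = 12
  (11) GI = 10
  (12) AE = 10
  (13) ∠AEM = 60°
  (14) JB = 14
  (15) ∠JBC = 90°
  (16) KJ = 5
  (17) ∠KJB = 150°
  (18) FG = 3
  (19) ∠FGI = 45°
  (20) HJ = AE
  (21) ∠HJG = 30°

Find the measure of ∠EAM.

From the given relations: ME = CI = 10.
Step 1: By the law of cosines on triangle AEM: AM² = 10² + 10² − 2·10·10·cos(60°) = 100, so AM = 10.
Step 2: By the inverse law of cosines on triangle EAM: cos(∠EAM) = (10² + 10² − 10²) / (2·10·10) = 100/200 = 0.5, so ∠EAM = 60°.

Therefore, the measure of angle ∠EAM = 60°.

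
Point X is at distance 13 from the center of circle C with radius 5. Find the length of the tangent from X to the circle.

tangent = √(d² - r²) = √(13² - 5²) = √(169 - 25) = √144 = 12

12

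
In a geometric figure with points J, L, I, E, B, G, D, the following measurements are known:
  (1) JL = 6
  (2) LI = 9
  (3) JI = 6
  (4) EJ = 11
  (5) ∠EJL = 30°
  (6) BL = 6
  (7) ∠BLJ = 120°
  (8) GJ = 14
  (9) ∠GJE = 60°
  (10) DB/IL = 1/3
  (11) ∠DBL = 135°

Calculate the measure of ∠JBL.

Step 1: By the law of cosines on triangle BLJ: BJ² = 6² + 6² − 2·6·6·cos(120°) = 108, so BJ = 6·√3.
Step 2: By the inverse law of cosines on triangle JBL: cos(∠JBL) = ((6·√3)² + 6² − 6²) / (2·6·√3·6) = 108/124.71 = 0.866, so ∠JBL = 30°.

Therefore, the measure of angle ∠JBL = 30°.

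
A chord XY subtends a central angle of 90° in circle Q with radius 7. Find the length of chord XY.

Chord length = 2r sin(θ/2)
= 2 × 7 × sin(90°/2)
= 2 × 7 × sin(45°)
= 7*sqrt(2)

7*sqrt(2)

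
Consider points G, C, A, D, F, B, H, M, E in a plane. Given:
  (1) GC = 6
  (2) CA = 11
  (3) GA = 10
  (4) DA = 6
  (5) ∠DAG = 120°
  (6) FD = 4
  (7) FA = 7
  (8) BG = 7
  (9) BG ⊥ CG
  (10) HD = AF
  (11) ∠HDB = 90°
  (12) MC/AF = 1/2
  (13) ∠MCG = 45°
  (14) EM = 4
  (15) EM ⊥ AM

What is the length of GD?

Step 1: By the law of cosines on triangle GAD: GD² = 10² + 6² − 2·10·6·cos(120°) = 196, so GD = 14.

Therefore, the length of GD = 14.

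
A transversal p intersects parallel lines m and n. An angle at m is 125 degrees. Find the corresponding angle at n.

Corresponding angles are equal: 125 degrees.

125 degrees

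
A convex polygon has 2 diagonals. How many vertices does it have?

Using d = n(n - 3)/2, we solve 2 = n(n - 3)/2.
So n(n - 3) = 4.
Testing n = 4: 4 * 1 = 4 = 4. Correct.
The polygon has 4 sides.

4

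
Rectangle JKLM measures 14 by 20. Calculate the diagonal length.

d = sqrt(14^2 + 20^2) = sqrt(596) = 2*sqrt(149)

2*sqrt(149)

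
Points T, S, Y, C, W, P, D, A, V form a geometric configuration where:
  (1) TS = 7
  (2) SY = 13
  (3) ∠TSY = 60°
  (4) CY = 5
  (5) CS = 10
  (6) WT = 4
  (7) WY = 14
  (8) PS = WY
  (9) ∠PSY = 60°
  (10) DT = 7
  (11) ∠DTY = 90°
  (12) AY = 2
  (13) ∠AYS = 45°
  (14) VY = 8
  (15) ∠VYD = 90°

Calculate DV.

Step 1: By the law of cosines on triangle YST: YT² = 13² + 7² − 2·13·7·cos(60°) = 127, so YT = √127.
Step 2: By the law of cosines on triangle DTY: DY² = 7² + √127² − 2·7·√127·cos(90°) = 176, so DY = 4·√11.
Step 3: By the law of cosines on triangle DYV: DV² = (4·√11)² + 8² − 2·4·√11·8·cos(90°) = 240, so DV = 4·√15.

Therefore, the length of DV = 4·√15.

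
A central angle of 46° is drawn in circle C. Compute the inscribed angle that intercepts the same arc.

Inscribed angle = 46° / 2 = 23° (inscribed angle theorem).

23°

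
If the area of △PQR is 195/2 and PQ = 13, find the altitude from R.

height = 2 * 195/2 / 13 = 15

15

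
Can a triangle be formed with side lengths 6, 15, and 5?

The longest side is 15. The other two sides sum to 5 + 6 = 11.
Since 11 ≤ 15, the two shorter sides cannot reach around to close the triangle.

No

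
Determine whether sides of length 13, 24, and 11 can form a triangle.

No.
The triangle inequality is violated: 13 + 11 = 24 ≤ 24.
These lengths cannot form a triangle.

No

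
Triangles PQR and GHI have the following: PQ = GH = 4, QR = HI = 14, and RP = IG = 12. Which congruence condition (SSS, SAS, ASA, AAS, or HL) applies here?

Consider the given information: PQ = GH = 4, QR = HI = 14, and RP = IG = 12
This is not SAS or ASA: SAS requires two sides and the included angle between them. ASA requires two angles and the side between them.
The correct criterion is SSS. All three pairs of corresponding sides are equal (Side-Side-Side).

SSS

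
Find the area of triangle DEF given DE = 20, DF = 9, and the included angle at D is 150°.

Area = (1/2)(20)(9) sin(150°) = (1/2)(20)(9)(1/2) = 45

45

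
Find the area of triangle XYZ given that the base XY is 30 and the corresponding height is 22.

A triangle's area is half the area of a rectangle with the same base and height.
Area = (1/2) * 30 * 22 = 330.

330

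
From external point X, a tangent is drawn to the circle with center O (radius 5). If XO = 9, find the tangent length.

tangent = √(d² - r²) = √(9² - 5²) = √(81 - 25) = √56 = 2*sqrt(14)

2*sqrt(14)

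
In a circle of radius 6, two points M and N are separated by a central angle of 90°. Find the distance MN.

Chord = 2(6) sin(45°) = 6*sqrt(2)

6*sqrt(2)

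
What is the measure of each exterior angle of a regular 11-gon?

Each exterior angle of a regular n-gon is 360 / n.
For n = 11: 360 / 11 = 360/11 degrees.

360/11 degrees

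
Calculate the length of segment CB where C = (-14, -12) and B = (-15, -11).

The horizontal distance is |-15 - -14| = 1 and the vertical distance is |-11 - -12| = 1.
By the Pythagorean theorem, d = sqrt(1^2 + 1^2) = sqrt(2).

sqrt(2)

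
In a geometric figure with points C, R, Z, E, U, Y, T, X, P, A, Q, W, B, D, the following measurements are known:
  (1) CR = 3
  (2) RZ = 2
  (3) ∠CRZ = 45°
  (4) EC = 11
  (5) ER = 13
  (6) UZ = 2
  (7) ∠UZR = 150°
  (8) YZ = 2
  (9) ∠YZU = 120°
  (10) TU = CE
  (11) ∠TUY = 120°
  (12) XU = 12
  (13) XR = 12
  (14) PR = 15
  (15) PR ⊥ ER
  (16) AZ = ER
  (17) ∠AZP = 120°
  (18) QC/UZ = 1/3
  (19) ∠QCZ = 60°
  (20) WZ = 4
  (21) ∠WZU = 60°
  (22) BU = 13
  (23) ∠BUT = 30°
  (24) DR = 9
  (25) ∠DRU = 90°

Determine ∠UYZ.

Step 1: By the law of cosines on triangle YZU: YU² = 2² + 2² − 2·2·2·cos(120°) = 12, so YU = 2·√3.
Step 2: By the inverse law of cosines on triangle UYZ: cos(∠UYZ) = ((2·√3)² + 2² − 2²) / (2·2·√3·2) = 12/13.86 = 0.866, so ∠UYZ = 30°.

Therefore, the measure of angle ∠UYZ = 30°.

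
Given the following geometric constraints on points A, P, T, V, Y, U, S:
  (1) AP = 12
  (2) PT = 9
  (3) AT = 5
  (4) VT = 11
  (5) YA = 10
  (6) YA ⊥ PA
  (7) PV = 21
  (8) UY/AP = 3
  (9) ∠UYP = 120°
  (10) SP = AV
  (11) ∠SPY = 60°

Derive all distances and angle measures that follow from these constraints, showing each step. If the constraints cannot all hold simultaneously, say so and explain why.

These constraints are not satisfiable: by the triangle inequality in triangle TPV, (2) PT = 9 and (4) VT = 11 force PV ≤ 9 + 11 = 20, but (7) says PV = 21. No planar figure meets all of them, so nothing further can be derived.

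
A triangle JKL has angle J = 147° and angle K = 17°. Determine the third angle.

By the triangle angle sum property, the three interior angles of any triangle add up to 180°.
We know angle J = 147° and angle K = 17°, so their sum is 164°.
Therefore angle L = 180° - 164° = 16°.

16 degrees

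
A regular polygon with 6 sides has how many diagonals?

Total line segments between 6 vertices = C(6,2) = 15.
Subtract the 6 sides: 15 - 6 = 9 diagonals.

9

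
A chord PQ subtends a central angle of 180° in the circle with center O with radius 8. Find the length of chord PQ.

Chord length = 2r sin(θ/2)
= 2 × 8 × sin(180°/2)
= 2 × 8 × sin(90°)
= 16

16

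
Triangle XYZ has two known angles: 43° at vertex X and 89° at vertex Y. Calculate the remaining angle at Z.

The interior angles sum to 180°: angle Z = 180 - 43 - 89 = 48°.
The triangle is acute (angles 43°, 89°, 48°).

48 degrees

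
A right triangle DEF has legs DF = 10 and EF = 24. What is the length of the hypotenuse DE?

By the Pythagorean theorem: DE^2 = DF^2 + EF^2
DE^2 = 10^2 + 24^2 = 100 + 576 = 676
DE = sqrt(676) = 26

26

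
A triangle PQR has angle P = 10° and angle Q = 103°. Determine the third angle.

angle R = 180 - 10 - 103 = 67 degrees.

67 degrees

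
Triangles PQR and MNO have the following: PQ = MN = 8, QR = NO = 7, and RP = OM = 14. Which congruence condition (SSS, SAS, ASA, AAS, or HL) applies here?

The given information matches SSS: All three pairs of corresponding sides are equal (Side-Side-Side).

SSS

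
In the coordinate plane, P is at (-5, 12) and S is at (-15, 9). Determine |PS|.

d = sqrt((-15 - -5)^2 + (9 - 12)^2)
d = sqrt(-10^2 + -3^2)
d = sqrt(100 + 9)
d = sqrt(109)

sqrt(109)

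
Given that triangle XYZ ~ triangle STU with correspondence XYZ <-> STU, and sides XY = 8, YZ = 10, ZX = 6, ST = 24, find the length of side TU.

Similar triangles have proportional sides. Setting up the proportion:
ST / XY = TU / YZ
24 / 8 = TU / 10
TU = 10 * 24 / 8 = 30.

30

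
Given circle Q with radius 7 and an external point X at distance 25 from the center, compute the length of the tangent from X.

Let T be the point of tangency. Then QT ⊥ XT (radius ⊥ tangent).
In right triangle QTX: QX² = QT² + XT²
25² = 7² + XT²
XT² = 576, XT = 24

24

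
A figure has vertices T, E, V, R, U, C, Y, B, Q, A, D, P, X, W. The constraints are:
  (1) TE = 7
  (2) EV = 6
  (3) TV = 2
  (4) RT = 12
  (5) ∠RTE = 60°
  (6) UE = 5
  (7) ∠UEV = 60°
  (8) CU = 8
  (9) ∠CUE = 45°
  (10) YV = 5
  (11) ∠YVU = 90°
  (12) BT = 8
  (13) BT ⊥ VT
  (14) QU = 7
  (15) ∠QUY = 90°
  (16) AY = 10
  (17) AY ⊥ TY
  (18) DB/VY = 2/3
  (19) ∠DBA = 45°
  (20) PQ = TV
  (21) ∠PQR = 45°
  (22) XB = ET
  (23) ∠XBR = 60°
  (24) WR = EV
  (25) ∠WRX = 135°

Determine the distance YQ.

Step 1: By the law of cosines on triangle UEV: UV² = 5² + 6² − 2·5·6·cos(60°) = 31, so UV = √31.
Step 2: By the law of cosines on triangle UVY: UY² = √31² + 5² − 2·√31·5·cos(90°) = 56, so UY = 2·√14.
Step 3: By the law of cosines on triangle YUQ: YQ² = (2·√14)² + 7² − 2·2·√14·7·cos(90°) = 105, so YQ = √105.

Therefore, the length of YQ = √105.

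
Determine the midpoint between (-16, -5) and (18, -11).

M = ((x₁ + x₂)/2, (y₁ + y₂)/2)
= ((-16 + 18)/2, (-5 + -11)/2)
= (2/2, -16/2) = (1, -8)

(1, -8)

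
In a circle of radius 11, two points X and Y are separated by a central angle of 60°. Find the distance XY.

Chord length = 2r sin(θ/2)
= 2 × 11 × sin(60°/2)
= 2 × 11 × sin(30°)
= 11

11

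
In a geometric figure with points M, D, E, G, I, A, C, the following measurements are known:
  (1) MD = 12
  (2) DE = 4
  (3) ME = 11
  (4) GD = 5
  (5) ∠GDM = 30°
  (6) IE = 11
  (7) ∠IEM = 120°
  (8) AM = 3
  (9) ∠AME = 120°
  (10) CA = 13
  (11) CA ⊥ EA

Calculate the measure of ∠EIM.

Step 1: By the law of cosines on triangle IEM: IM² = 11² + 11² − 2·11·11·cos(120°) = 363, so IM = 11·√3.
Step 2: By the inverse law of cosines on triangle EIM: cos(∠EIM) = (11² + (11·√3)² − 11²) / (2·11·11·√3) = 363/419.16 = 0.866, so ∠EIM = 30°.

Therefore, the measure of angle ∠EIM = 30°.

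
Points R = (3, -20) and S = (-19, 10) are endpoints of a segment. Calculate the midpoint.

The midpoint is the average of the coordinates:
x: (3 + -19)/2 = -8
y: (-20 + 10)/2 = -5
Midpoint = (-8, -5)

(-8, -5)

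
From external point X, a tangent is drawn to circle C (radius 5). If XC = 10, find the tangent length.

The tangent, radius, and line from the external point to the center form a right triangle.
The right angle is where the tangent meets the radius.
By the Pythagorean theorem: tangent² + 5² = 10²
tangent² = 100 - 25 = 75
tangent = 5*sqrt(3)

5*sqrt(3)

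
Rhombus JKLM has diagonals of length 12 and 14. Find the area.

The diagonals of a rhombus divide it into four right triangles.
Each triangle has legs 12/ 2 = 6 and 14/2 = 7, so each has area (1/2)*6*7 = 21.
Four such triangles give total area = (d1 * d2) / 2 = 84.

84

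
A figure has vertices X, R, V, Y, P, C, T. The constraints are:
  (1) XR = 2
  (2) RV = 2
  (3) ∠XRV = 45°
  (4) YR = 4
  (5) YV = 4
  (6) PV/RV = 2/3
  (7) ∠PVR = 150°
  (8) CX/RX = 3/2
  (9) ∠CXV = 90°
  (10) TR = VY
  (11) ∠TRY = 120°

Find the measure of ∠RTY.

From the given relations: TR = VY = 4.
Step 1: By the law of cosines on triangle TRY: TY² = 4² + 4² − 2·4·4·cos(120°) = 48, so TY = 4·√3.
Step 2: By the inverse law of cosines on triangle RTY: cos(∠RTY) = (4² + (4·√3)² − 4²) / (2·4·4·√3) = 48/55.43 = 0.866, so ∠RTY = 30°.

Therefore, the measure of angle ∠RTY = 30°.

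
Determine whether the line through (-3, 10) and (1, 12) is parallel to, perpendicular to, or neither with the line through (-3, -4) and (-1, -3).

Slope of line 1: m1 = (12 - 10)/(1 - -3) = 2/4 = 1/2
Slope of line 2: m2 = (-3 - -4)/(-1 - -3) = 1/2 = 1/2
m1 = m2, so the lines are parallel.

Parallel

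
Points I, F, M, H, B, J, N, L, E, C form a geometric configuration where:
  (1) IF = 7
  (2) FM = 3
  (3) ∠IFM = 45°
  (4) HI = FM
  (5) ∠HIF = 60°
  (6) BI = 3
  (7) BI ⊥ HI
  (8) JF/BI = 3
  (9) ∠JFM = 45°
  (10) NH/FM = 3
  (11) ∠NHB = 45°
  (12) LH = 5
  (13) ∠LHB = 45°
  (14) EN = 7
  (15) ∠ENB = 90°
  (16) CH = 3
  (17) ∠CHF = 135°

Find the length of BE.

From the given relations: HI = FM = 3; NH = 3·FM = 3·3 = 9.
Step 1: By the law of cosines on triangle BIH: BH² = 3² + 3² − 2·3·3·cos(90°) = 18, so BH = 3·√2.
Step 2: By the law of cosines on triangle BHN: BN² = (3·√2)² + 9² − 2·3·√2·9·cos(45°) = 45, so BN = 3·√5.
Step 3: By the law of cosines on triangle BNE: BE² = (3·√5)² + 7² − 2·3·√5·7·cos(90°) = 94, so BE = √94.

Therefore, the length of BE = √94.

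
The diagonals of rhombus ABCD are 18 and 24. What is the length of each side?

In a rhombus, the diagonals bisect each other perpendicularly, creating four congruent right triangles.
Each triangle has legs 9 (half of 18) and 12 (half of 24).
The hypotenuse of each right triangle is a side of the rhombus:
side = sqrt(9^2 + 12^2) = sqrt(225) = 15

15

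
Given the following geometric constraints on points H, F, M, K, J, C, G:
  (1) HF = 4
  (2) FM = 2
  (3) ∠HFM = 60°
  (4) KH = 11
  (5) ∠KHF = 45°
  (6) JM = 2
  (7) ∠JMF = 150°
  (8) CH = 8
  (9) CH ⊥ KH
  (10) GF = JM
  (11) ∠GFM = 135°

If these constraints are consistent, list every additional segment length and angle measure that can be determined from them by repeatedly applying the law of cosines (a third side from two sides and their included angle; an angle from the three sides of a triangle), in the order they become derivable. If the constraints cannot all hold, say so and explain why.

The constraints are consistent. Derivable facts, in order:
After 1 step:
- FJ ≈ 3.86
- FK ≈ 8.65
- HM = 2·√3
- KC = √185
- MG ≈ 3.7
After 2 steps:
- ∠CKH = 36.03°
- ∠FGM = 22.5°
- ∠FHM = 30°
- ∠FJM = 15°
- ∠FKH = 19.09°
- ∠FMG = 22.5°
- ∠FMH = 90°
- ∠HCK = 53.97°
- ∠HFK = 115.91°
- ∠JFM = 15°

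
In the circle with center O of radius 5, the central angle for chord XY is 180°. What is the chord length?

Chord = 2(5) sin(90°) = 10

10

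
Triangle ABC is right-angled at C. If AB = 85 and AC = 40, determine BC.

By the Pythagorean theorem: BC^2 = AB^2 - AC^2
BC^2 = 85^2 - 40^2 = 7225 - 1600 = 5625
BC = sqrt(5625) = 75

75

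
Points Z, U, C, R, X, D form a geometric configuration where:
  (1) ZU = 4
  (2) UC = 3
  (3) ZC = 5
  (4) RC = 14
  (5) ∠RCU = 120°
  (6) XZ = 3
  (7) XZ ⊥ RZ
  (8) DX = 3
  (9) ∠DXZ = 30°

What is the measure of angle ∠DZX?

Step 1: By the law of cosines on triangle ZXD: ZD² = 3² + 3² − 2·3·3·cos(30°) = 2.41, so ZD ≈ 1.55.
Step 2: By the inverse law of cosines on triangle DZX: cos(∠DZX) = (1.55² + 3² − 3²) / (2·1.55·3) = 2.41/9.32 = 0.2588, so ∠DZX = 75°.

Therefore, the measure of angle ∠DZX = 75°.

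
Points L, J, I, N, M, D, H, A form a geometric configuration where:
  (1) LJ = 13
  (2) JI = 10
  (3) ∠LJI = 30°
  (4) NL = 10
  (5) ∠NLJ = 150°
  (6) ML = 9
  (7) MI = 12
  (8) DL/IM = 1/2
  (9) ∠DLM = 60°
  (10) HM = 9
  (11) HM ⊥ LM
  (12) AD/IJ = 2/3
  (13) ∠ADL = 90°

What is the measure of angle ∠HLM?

Step 1: By the law of cosines on triangle LMH: LH² = 9² + 9² − 2·9·9·cos(90°) = 162, so LH = 9·√2.
Step 2: By the inverse law of cosines on triangle HLM: cos(∠HLM) = ((9·√2)² + 9² − 9²) / (2·9·√2·9) = 162/229.1 = 0.7071, so ∠HLM = 45°.

Therefore, the measure of angle ∠HLM = 45°.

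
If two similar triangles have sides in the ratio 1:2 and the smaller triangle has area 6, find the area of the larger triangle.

For similar figures, the area ratio equals the square of the side ratio.
Side ratio (the smaller triangle to the larger triangle) = 1:2, so area ratio = 1^2:2^2 = 1:4.
If the area of the smaller triangle is 6, then the area of the larger triangle = 6 * (4/1) = 24.

24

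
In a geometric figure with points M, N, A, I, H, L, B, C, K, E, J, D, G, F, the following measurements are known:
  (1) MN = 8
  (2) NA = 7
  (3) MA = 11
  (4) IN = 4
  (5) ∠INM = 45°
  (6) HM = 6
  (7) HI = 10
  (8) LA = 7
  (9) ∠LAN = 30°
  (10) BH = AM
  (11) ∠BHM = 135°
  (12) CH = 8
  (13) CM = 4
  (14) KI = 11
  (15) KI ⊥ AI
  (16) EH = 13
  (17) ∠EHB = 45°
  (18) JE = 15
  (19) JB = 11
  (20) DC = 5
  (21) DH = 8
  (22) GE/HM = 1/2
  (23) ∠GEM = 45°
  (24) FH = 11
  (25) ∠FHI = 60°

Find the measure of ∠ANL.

Step 1: By the law of cosines on triangle NAL: NL² = 7² + 7² − 2·7·7·cos(30°) = 13.13, so NL ≈ 3.62.
Step 2: By the inverse law of cosines on triangle ANL: cos(∠ANL) = (7² + 3.62² − 7²) / (2·7·3.62) = 13.13/50.73 = 0.2588, so ∠ANL = 75°.

Therefore, the measure of angle ∠ANL = 75°.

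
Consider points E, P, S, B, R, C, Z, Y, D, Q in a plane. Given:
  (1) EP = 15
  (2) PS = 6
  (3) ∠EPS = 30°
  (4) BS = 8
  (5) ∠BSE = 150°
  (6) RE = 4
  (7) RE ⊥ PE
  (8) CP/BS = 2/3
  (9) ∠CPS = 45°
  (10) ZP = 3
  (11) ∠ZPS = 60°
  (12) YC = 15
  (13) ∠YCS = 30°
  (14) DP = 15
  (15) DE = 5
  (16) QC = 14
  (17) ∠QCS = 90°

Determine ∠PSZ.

Step 1: By the law of cosines on triangle SPZ: SZ² = 6² + 3² − 2·6·3·cos(60°) = 27, so SZ = 3·√3.
Step 2: By the inverse law of cosines on triangle PSZ: cos(∠PSZ) = (6² + (3·√3)² − 3²) / (2·6·3·√3) = 54/62.35 = 0.866, so ∠PSZ = 30°.

Therefore, the measure of angle ∠PSZ = 30°.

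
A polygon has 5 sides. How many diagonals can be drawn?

Total line segments between 5 vertices = C(5,2) = 10.
Subtract the 5 sides: 10 - 5 = 5 diagonals.

5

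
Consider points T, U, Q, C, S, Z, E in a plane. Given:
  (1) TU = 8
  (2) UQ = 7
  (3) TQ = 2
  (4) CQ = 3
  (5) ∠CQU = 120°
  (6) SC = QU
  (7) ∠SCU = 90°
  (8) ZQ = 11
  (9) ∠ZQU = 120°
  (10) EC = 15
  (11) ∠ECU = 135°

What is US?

From the given relations: SC = QU = 7.
Step 1: By the law of cosines on triangle UQC: UC² = 7² + 3² − 2·7·3·cos(120°) = 79, so UC = √79.
Step 2: By the law of cosines on triangle UCS: US² = √79² + 7² − 2·√79·7·cos(90°) = 128, so US = 8·√2.

Therefore, the length of US = 8·√2.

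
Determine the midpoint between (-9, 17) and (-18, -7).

The midpoint is the point halfway along the segment.
Move half the horizontal distance: -9 + (-18 - -9)/2 = -9 + -9/2 = -27/2
Move half the vertical distance: 17 + (-7 - 17)/2 = 17 + -24/2 = 5
Midpoint = (-27/2, 5)

(-27/2, 5)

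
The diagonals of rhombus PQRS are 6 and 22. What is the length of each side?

The diagonals of a rhombus bisect each other at right angles.
Half-diagonals: 6/2 = 3 and 22/2 = 11
side = sqrt(3^2 + 11^2)
side = sqrt(9 + 121)
side = sqrt(130)

sqrt(130)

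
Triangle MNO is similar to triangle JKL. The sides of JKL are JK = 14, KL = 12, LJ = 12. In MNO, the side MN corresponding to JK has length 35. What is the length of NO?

k = 35/14 = 5/2. NO = 5/2 * 12 = 30.

30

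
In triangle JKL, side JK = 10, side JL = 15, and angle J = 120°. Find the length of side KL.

By the law of cosines: KL^2 = JK^2 + JL^2 - 2*JK*JL*cos(J)
KL^2 = 10^2 + 15^2 - 2*10*15*cos(120°)
KL^2 = 100 + 225 - 300*(-1/2)
KL^2 = 475
KL = 5*sqrt(19)

5*sqrt(19)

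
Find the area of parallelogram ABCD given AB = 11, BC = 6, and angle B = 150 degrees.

The area of a parallelogram equals the product of two adjacent sides times the sine of the included angle.
This is because the height equals 6 * sin(150°) = 3.
Area = 11 * 3 = 33

33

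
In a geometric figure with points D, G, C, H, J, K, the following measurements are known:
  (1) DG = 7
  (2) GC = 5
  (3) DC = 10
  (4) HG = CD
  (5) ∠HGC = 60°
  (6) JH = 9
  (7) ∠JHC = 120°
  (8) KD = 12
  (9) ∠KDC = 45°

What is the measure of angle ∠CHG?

From the given relations: HG = CD = 10.
Step 1: By the law of cosines on triangle HGC: HC² = 10² + 5² − 2·10·5·cos(60°) = 75, so HC = 5·√3.
Step 2: By the inverse law of cosines on triangle CHG: cos(∠CHG) = ((5·√3)² + 10² − 5²) / (2·5·√3·10) = 150/173.21 = 0.866, so ∠CHG = 30°.

Therefore, the measure of angle ∠CHG = 30°.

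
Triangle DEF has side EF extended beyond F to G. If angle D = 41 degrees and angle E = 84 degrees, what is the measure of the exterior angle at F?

By the exterior angle theorem, an exterior angle of a triangle equals the sum of the two remote interior angles.
Exterior angle = angle D + angle E
Exterior angle = 41 + 84 = 125 degrees

125 degrees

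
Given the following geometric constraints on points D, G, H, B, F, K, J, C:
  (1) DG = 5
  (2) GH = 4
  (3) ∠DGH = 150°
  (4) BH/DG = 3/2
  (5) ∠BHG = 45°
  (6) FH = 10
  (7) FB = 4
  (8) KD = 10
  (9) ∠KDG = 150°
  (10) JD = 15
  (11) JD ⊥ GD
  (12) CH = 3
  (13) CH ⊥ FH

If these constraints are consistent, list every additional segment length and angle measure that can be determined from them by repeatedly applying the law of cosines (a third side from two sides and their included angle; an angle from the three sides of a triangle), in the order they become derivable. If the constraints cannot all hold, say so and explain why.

The constraints are consistent. Derivable facts, in order:
After 1 step:
- DH ≈ 8.7
- FC = √109
- GB ≈ 5.46
- GJ = 5·√10
- GK ≈ 14.55
- ∠BFH = 41.68°
- ∠BHF = 20.77°
- ∠FBH = 117.55°
After 2 steps:
- ∠BGH = 103.81°
- ∠CFH = 16.7°
- ∠DGJ = 71.57°
- ∠DGK = 20.1°
- ∠DHG = 16.71°
- ∠DJG = 18.43°
- ∠DKG = 9.9°
- ∠FCH = 73.3°
- ∠GBH = 31.19°
- ∠GDH = 13.29°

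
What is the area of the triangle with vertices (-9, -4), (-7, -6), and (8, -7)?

Using the Shoelace formula for a triangle:
Area = (1/2)|x0(y1 - y2) + x1(y2 - y0) + x2(y0 - y1)|
Area = (1/2)|-9(-6 - -7) + -7(-7 - -4) + 8(-4 - -6)|
Area = (1/2)|-9 + 21 + 16|
Area = (1/2)|28|
Area = (1/2)(28)
Area = 14

14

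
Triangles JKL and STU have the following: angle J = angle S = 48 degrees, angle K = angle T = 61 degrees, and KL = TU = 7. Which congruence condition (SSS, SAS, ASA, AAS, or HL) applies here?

Consider the given information: angle J = angle S = 48 degrees, angle K = angle T = 61 degrees, and KL = TU = 7
This is not SSS or HL: SSS requires all three pairs of sides, but we don't have that. HL only applies to right triangles with matching hypotenuse and leg.
The correct criterion is AAS. Two pairs of corresponding angles and a non-included side are equal (Angle-Angle-Side).

AAS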